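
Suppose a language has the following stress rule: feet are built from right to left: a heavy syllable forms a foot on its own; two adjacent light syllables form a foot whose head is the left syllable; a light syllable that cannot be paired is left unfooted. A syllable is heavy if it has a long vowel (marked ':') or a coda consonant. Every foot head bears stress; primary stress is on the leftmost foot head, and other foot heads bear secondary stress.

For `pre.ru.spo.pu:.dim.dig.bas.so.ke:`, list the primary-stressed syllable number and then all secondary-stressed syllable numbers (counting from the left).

Weights: 1 pre L, 2 ru L, 3 spo L, 4 pu: H, 5 dim H, 6 dig H, 7 bas H, 8 so L, 9 ke: H.
Parse right to left (heavy = foot alone; LL = one foot; stranded L unfooted): pre (ˈru.spo) (ˈpu:) (ˈdim) (ˈdig) (ˈbas) so (ˈke:).
Foot heads: 2, 4, 5, 6, 7, 9.
Primary stress on the leftmost head = syllable 2.
Secondary stress on 4, 5, 6, 7, 9: pre.ˈru.spo.ˌpu:.ˌdim.ˌdig.ˌbas.so.ˌke:.

primary 2, secondary 4, 5, 6, 7, 9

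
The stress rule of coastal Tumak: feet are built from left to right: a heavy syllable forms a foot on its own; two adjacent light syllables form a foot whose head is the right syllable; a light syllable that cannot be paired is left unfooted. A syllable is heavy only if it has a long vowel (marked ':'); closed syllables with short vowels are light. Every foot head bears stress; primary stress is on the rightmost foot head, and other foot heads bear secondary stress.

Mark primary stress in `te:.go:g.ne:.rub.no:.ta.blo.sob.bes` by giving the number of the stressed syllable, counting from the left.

Weights: 1 te: H, 2 go:g H, 3 ne: H, 4 rub L, 5 no: H, 6 ta L, 7 blo L, 8 sob L, 9 bes L.
Parse left to right (heavy = foot alone; LL = one foot; stranded L unfooted): (ˈte:) (ˈgo:g) (ˈne:) rub (ˈno:) (ta.ˈblo) (sob.ˈbes).
Foot heads: 1, 2, 3, 5, 7, 9.
Primary stress on the rightmost head = syllable 9.
Primary stress: syllable 9 → te:.go:g.ne:.rub.no:.ta.blo.sob.ˈbes.

9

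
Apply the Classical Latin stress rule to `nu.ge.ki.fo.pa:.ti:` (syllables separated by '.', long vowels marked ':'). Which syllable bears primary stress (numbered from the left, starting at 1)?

5

Classical Latin: stress the penult if heavy (long vowel or closed), else the antepenult.
Weights: 4 fo L, 5 pa: H, 6 ti: H.
The penult (syllable 5, pa:) is heavy, so it takes stress.
Stress on syllable 5: nu.ge.ki.fo.ˈpa:.ti:.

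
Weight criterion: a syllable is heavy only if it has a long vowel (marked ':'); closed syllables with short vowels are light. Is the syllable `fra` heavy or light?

`fra`: short vowel, open (no coda). Short vowel → light.

light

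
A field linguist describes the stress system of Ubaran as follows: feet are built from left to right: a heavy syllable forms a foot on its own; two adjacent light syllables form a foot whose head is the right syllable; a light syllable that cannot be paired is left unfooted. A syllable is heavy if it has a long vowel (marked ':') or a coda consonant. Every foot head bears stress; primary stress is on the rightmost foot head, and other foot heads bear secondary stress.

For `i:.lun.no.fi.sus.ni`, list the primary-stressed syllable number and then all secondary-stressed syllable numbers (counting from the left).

Weights: 1 i: H, 2 lun H, 3 no L, 4 fi L, 5 sus H, 6 ni L.
Parse left to right (heavy = foot alone; LL = one foot; stranded L unfooted): (ˈi:) (ˈlun) (no.ˈfi) (ˈsus) ni.
Foot heads: 1, 2, 4, 5.
Primary stress on the rightmost head = syllable 5.
Secondary stress on 1, 2, 4: ˌi:.ˌlun.no.ˌfi.ˈsus.ni.

primary 5, secondary 1, 2, 4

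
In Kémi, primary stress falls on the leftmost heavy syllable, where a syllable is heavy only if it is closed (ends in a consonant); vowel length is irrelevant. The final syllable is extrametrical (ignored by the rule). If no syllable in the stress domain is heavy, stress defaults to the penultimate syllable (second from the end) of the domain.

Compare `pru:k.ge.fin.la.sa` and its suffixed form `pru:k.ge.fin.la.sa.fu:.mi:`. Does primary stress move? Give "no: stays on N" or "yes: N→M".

no: stays on 1

Base `pru:k.ge.fin.la.sa` (5 syllables):
  The final syllable (5, sa) is extrametrical; the stress domain is syllables 1–4.
  Weights: 1 pru:k H, 2 ge L, 3 fin H, 4 la L.
  Heavy syllables in the domain: 1, 3. The leftmost is syllable 1 (pru:k).
  → primary stress on syllable 1.
Suffixed `pru:k.ge.fin.la.sa.fu:.mi:` (7 syllables):
  The final syllable (7, mi:) is extrametrical; the stress domain is syllables 1–6.
  Weights: 1 pru:k H, 2 ge L, 3 fin H, 4 la L, 5 sa L, 6 fu: L.
  Heavy syllables in the domain: 1, 3. The leftmost is syllable 1 (pru:k).
  → primary stress on syllable 1.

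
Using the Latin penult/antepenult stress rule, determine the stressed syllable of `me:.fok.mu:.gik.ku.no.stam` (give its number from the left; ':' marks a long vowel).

5

Classical Latin: stress the penult if heavy (long vowel or closed), else the antepenult.
Weights: 5 ku L, 6 no L, 7 stam H.
The penult (syllable 6, no) is light, so stress falls on the antepenult (syllable 5, ku).
Stress on syllable 5: me:.fok.mu:.gik.ˈku.no.stam.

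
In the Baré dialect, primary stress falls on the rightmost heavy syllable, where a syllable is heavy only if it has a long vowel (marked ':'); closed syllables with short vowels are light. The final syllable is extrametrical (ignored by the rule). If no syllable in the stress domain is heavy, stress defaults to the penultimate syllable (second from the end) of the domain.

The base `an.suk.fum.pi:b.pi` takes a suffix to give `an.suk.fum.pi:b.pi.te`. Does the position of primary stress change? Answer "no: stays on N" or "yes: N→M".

no: stays on 4

Base `an.suk.fum.pi:b.pi` (5 syllables):
  The final syllable (5, pi) is extrametrical; the stress domain is syllables 1–4.
  Weights: 1 an L, 2 suk L, 3 fum L, 4 pi:b H.
  Heavy syllables in the domain: 4. The rightmost is syllable 4 (pi:b).
  → primary stress on syllable 4.
Suffixed `an.suk.fum.pi:b.pi.te` (6 syllables):
  The final syllable (6, te) is extrametrical; the stress domain is syllables 1–5.
  Weights: 1 an L, 2 suk L, 3 fum L, 4 pi:b H, 5 pi L.
  Heavy syllables in the domain: 4. The rightmost is syllable 4 (pi:b).
  → primary stress on syllable 4.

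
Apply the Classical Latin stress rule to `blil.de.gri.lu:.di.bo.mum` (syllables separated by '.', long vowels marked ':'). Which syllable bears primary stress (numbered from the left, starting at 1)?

Classical Latin: stress the penult if heavy (long vowel or closed), else the antepenult.
Weights: 5 di L, 6 bo L, 7 mum H.
The penult (syllable 6, bo) is light, so stress falls on the antepenult (syllable 5, di).
Stress on syllable 5: blil.de.gri.lu:.ˈdi.bo.mum.

5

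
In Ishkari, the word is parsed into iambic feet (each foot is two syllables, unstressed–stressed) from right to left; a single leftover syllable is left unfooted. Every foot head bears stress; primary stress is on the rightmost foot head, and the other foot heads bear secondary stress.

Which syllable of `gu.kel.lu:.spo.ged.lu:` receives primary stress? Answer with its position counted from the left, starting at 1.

6

Parse right to left into iambic (σˈσ) feet: (gu.ˈkel) (lu:.ˈspo) (ged.ˈlu:).
Foot heads (stressed positions): 2, 4, 6.
End Rule Rightmost: primary stress on the rightmost head = syllable 6.
Primary stress: syllable 6 → gu.kel.lu:.spo.ged.ˈlu:.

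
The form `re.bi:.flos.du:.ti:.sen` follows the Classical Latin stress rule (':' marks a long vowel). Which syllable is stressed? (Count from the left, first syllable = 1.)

5

Classical Latin: stress the penult if heavy (long vowel or closed), else the antepenult.
Weights: 4 du: H, 5 ti: H, 6 sen H.
The penult (syllable 5, ti:) is heavy, so it takes stress.
Stress on syllable 5: re.bi:.flos.du:.ˈti:.sen.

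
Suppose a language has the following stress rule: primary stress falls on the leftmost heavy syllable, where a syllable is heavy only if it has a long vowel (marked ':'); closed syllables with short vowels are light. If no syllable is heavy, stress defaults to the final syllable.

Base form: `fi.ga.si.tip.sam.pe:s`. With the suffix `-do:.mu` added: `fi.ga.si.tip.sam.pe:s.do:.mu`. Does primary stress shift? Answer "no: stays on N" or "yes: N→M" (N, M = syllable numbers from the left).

no: stays on 6

Base `fi.ga.si.tip.sam.pe:s` (6 syllables):
  Weights: 1 fi L, 2 ga L, 3 si L, 4 tip L, 5 sam L, 6 pe:s H.
  Heavy syllables in the domain: 6. The leftmost is syllable 6 (pe:s).
  → primary stress on syllable 6.
Suffixed `fi.ga.si.tip.sam.pe:s.do:.mu` (8 syllables):
  Weights: 1 fi L, 2 ga L, 3 si L, 4 tip L, 5 sam L, 6 pe:s H, 7 do: H, 8 mu L.
  Heavy syllables in the domain: 6, 7. The leftmost is syllable 6 (pe:s).
  → primary stress on syllable 6.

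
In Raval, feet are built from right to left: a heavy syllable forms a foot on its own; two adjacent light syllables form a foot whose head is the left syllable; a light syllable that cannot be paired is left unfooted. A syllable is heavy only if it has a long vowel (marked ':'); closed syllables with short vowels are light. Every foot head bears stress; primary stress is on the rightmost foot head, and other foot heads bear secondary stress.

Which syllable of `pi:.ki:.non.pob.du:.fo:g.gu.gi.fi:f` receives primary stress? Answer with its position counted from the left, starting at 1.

9

Weights: 1 pi: H, 2 ki: H, 3 non L, 4 pob L, 5 du: H, 6 fo:g H, 7 gu L, 8 gi L, 9 fi:f H.
Parse right to left (heavy = foot alone; LL = one foot; stranded L unfooted): (ˈpi:) (ˈki:) (ˈnon.pob) (ˈdu:) (ˈfo:g) (ˈgu.gi) (ˈfi:f).
Foot heads: 1, 2, 3, 5, 6, 7, 9.
Primary stress on the rightmost head = syllable 9.
Primary stress: syllable 9 → pi:.ki:.non.pob.du:.fo:g.gu.gi.ˈfi:f.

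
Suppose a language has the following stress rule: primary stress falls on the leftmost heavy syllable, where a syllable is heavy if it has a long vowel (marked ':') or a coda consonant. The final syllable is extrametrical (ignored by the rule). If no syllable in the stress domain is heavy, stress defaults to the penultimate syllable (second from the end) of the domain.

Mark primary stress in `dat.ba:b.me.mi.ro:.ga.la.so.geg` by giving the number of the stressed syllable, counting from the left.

1

The final syllable (9, geg) is extrametrical; the stress domain is syllables 1–8.
Weights: 1 dat H, 2 ba:b H, 3 me L, 4 mi L, 5 ro: H, 6 ga L, 7 la L, 8 so L.
Heavy syllables in the domain: 1, 2, 5. The leftmost is syllable 1 (dat).
Primary stress: syllable 1 → ˈdat.ba:b.me.mi.ro:.ga.la.so.geg.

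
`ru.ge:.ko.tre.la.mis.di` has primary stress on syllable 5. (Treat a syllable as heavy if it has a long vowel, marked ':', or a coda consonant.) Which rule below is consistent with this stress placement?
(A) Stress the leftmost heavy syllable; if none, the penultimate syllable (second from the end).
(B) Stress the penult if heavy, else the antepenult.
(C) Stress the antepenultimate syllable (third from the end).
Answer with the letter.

Rule A → syllable 2 (observed: 5).
Rule B → syllable 6 (observed: 5).
Rule C → syllable 5 ✓.

C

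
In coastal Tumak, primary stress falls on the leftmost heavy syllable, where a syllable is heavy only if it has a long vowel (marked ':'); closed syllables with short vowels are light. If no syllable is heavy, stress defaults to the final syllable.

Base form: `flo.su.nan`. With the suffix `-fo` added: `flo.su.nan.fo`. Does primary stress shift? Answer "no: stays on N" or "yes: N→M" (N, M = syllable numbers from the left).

yes: 3→4

Base `flo.su.nan` (3 syllables):
  Weights: 1 flo L, 2 su L, 3 nan L.
  No heavy syllable in the domain; default to the final syllable = syllable 3.
  → primary stress on syllable 3.
Suffixed `flo.su.nan.fo` (4 syllables):
  Weights: 1 flo L, 2 su L, 3 nan L, 4 fo L.
  No heavy syllable in the domain; default to the final syllable = syllable 4.
  → primary stress on syllable 4.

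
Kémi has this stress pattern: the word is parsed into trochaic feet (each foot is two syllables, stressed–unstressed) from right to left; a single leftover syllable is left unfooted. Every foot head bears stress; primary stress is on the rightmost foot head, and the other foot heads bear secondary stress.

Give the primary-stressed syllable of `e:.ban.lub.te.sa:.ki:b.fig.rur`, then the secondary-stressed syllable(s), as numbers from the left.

Parse right to left into trochaic (ˈσσ) feet: (ˈe:.ban) (ˈlub.te) (ˈsa:.ki:b) (ˈfig.rur).
Foot heads (stressed positions): 1, 3, 5, 7.
End Rule Rightmost: primary stress on the rightmost head = syllable 7.
Secondary stress on 1, 3, 5: ˌe:.ban.ˌlub.te.ˌsa:.ki:b.ˈfig.rur.

primary 7, secondary 1, 3, 5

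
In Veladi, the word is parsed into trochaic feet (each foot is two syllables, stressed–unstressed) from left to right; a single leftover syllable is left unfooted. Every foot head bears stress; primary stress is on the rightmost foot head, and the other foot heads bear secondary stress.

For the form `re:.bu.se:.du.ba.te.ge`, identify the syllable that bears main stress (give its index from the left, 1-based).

Parse left to right into trochaic (ˈσσ) feet: (ˈre:.bu) (ˈse:.du) (ˈba.te) ge. Syllable 7 is left unfooted.
Foot heads (stressed positions): 1, 3, 5.
End Rule Rightmost: primary stress on the rightmost head = syllable 5.
Primary stress: syllable 5 → re:.bu.se:.du.ˈba.te.ge.

5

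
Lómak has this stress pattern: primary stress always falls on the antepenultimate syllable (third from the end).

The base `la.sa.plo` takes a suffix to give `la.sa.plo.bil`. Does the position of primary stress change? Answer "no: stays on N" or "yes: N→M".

Base `la.sa.plo` (3 syllables):
  The word has 3 syllables; the antepenultimate syllable (third from the end) is syllable 1 (la).
  → primary stress on syllable 1.
Suffixed `la.sa.plo.bil` (4 syllables):
  The word has 4 syllables; the antepenultimate syllable (third from the end) is syllable 2 (sa).
  → primary stress on syllable 2.

yes: 1→2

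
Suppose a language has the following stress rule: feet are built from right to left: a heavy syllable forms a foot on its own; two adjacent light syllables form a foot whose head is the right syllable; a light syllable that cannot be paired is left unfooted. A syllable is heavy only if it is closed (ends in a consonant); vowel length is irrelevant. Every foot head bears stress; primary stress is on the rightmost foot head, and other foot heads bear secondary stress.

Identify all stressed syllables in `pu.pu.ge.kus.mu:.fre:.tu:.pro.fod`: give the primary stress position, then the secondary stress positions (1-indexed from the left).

primary 9, secondary 3, 4, 6, 8

Weights: 1 pu L, 2 pu L, 3 ge L, 4 kus H, 5 mu: L, 6 fre: L, 7 tu: L, 8 pro L, 9 fod H.
Parse right to left (heavy = foot alone; LL = one foot; stranded L unfooted): pu (pu.ˈge) (ˈkus) (mu:.ˈfre:) (tu:.ˈpro) (ˈfod).
Foot heads: 3, 4, 6, 8, 9.
Primary stress on the rightmost head = syllable 9.
Secondary stress on 3, 4, 6, 8: pu.pu.ˌge.ˌkus.mu:.ˌfre:.tu:.ˌpro.ˈfod.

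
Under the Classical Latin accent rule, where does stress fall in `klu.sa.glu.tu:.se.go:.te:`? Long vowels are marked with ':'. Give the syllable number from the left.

Classical Latin: stress the penult if heavy (long vowel or closed), else the antepenult.
Weights: 5 se L, 6 go: H, 7 te: H.
The penult (syllable 6, go:) is heavy, so it takes stress.
Stress on syllable 6: klu.sa.glu.tu:.se.ˈgo:.te:.

6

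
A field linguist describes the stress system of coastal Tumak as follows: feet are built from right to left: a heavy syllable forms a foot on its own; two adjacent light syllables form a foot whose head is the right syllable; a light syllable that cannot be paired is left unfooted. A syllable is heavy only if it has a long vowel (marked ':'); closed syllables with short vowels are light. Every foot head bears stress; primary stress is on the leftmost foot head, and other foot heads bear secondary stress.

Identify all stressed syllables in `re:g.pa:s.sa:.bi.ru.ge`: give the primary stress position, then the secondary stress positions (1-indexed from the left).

primary 1, secondary 2, 3, 6

Weights: 1 re:g H, 2 pa:s H, 3 sa: H, 4 bi L, 5 ru L, 6 ge L.
Parse right to left (heavy = foot alone; LL = one foot; stranded L unfooted): (ˈre:g) (ˈpa:s) (ˈsa:) bi (ru.ˈge).
Foot heads: 1, 2, 3, 6.
Primary stress on the leftmost head = syllable 1.
Secondary stress on 2, 3, 6: ˈre:g.ˌpa:s.ˌsa:.bi.ru.ˌge.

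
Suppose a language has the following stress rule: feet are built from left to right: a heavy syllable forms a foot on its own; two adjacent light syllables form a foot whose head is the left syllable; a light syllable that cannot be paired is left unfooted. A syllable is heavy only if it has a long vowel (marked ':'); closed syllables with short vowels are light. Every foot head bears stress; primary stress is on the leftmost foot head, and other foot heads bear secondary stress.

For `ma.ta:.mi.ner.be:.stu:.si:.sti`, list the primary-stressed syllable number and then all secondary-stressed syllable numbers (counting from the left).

primary 2, secondary 3, 5, 6, 7

Weights: 1 ma L, 2 ta: H, 3 mi L, 4 ner L, 5 be: H, 6 stu: H, 7 si: H, 8 sti L.
Parse left to right (heavy = foot alone; LL = one foot; stranded L unfooted): ma (ˈta:) (ˈmi.ner) (ˈbe:) (ˈstu:) (ˈsi:) sti.
Foot heads: 2, 3, 5, 6, 7.
Primary stress on the leftmost head = syllable 2.
Secondary stress on 3, 5, 6, 7: ma.ˈta:.ˌmi.ner.ˌbe:.ˌstu:.ˌsi:.sti.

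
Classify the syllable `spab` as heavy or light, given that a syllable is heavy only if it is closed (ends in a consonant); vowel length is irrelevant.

heavy

`spab`: short vowel, closed (coda /b/). Closed (coda /b/) → heavy.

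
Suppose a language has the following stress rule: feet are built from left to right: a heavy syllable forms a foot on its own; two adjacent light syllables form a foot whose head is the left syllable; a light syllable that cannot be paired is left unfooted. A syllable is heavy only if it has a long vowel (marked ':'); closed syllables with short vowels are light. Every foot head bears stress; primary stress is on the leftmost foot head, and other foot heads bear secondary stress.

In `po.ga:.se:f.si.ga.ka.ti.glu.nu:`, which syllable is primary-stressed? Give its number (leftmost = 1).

2

Weights: 1 po L, 2 ga: H, 3 se:f H, 4 si L, 5 ga L, 6 ka L, 7 ti L, 8 glu L, 9 nu: H.
Parse left to right (heavy = foot alone; LL = one foot; stranded L unfooted): po (ˈga:) (ˈse:f) (ˈsi.ga) (ˈka.ti) glu (ˈnu:).
Foot heads: 2, 3, 4, 6, 9.
Primary stress on the leftmost head = syllable 2.
Primary stress: syllable 2 → po.ˈga:.se:f.si.ga.ka.ti.glu.nu:.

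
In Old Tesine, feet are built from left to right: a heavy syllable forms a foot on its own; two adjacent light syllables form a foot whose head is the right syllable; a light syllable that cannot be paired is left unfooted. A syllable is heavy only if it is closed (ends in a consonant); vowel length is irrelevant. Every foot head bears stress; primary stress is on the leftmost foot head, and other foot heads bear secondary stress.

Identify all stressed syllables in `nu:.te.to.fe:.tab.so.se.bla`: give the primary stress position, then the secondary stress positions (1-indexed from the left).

Weights: 1 nu: L, 2 te L, 3 to L, 4 fe: L, 5 tab H, 6 so L, 7 se L, 8 bla L.
Parse left to right (heavy = foot alone; LL = one foot; stranded L unfooted): (nu:.ˈte) (to.ˈfe:) (ˈtab) (so.ˈse) bla.
Foot heads: 2, 4, 5, 7.
Primary stress on the leftmost head = syllable 2.
Secondary stress on 4, 5, 7: nu:.ˈte.to.ˌfe:.ˌtab.so.ˌse.bla.

primary 2, secondary 4, 5, 7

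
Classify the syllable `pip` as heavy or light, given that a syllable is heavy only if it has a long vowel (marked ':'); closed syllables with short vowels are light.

`pip`: short vowel, closed (coda /p/). Short vowel → light.

light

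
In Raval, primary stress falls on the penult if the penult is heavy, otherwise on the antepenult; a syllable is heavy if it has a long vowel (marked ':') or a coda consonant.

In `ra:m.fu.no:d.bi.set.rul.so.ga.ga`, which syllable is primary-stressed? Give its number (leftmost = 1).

7

Weights: 7 so L, 8 ga L, 9 ga L.
The penult (syllable 8, ga) is light, so stress falls on the antepenult (syllable 7, so).
Primary stress: syllable 7 → ra:m.fu.no:d.bi.set.rul.ˈso.ga.ga.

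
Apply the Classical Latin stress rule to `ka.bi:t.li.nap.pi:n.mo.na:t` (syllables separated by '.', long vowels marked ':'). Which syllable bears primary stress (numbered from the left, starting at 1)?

5

Classical Latin: stress the penult if heavy (long vowel or closed), else the antepenult.
Weights: 5 pi:n H, 6 mo L, 7 na:t H.
The penult (syllable 6, mo) is light, so stress falls on the antepenult (syllable 5, pi:n).
Stress on syllable 5: ka.bi:t.li.nap.ˈpi:n.mo.na:t.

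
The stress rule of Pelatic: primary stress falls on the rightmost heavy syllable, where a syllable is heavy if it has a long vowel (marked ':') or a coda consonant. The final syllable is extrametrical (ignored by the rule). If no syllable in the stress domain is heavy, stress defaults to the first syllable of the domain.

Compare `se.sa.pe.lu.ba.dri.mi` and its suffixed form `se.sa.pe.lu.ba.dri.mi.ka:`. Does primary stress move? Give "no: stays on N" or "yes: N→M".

no: stays on 1

Base `se.sa.pe.lu.ba.dri.mi` (7 syllables):
  The final syllable (7, mi) is extrametrical; the stress domain is syllables 1–6.
  Weights: 1 se L, 2 sa L, 3 pe L, 4 lu L, 5 ba L, 6 dri L.
  No heavy syllable in the domain; default to the first syllable of the domain = syllable 1.
  → primary stress on syllable 1.
Suffixed `se.sa.pe.lu.ba.dri.mi.ka:` (8 syllables):
  The final syllable (8, ka:) is extrametrical; the stress domain is syllables 1–7.
  Weights: 1 se L, 2 sa L, 3 pe L, 4 lu L, 5 ba L, 6 dri L, 7 mi L.
  No heavy syllable in the domain; default to the first syllable of the domain = syllable 1.
  → primary stress on syllable 1.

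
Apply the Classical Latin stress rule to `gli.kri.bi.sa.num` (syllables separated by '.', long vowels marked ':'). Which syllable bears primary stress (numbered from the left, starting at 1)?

3

Classical Latin: stress the penult if heavy (long vowel or closed), else the antepenult.
Weights: 3 bi L, 4 sa L, 5 num H.
The penult (syllable 4, sa) is light, so stress falls on the antepenult (syllable 3, bi).
Stress on syllable 3: gli.kri.ˈbi.sa.num.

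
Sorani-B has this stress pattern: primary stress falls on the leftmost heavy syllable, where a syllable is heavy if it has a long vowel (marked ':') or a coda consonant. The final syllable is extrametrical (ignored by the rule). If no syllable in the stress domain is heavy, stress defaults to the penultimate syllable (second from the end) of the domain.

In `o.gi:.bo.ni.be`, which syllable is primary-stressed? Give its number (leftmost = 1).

The final syllable (5, be) is extrametrical; the stress domain is syllables 1–4.
Weights: 1 o L, 2 gi: H, 3 bo L, 4 ni L.
Heavy syllables in the domain: 2. The leftmost is syllable 2 (gi:).
Primary stress: syllable 2 → o.ˈgi:.bo.ni.be.

2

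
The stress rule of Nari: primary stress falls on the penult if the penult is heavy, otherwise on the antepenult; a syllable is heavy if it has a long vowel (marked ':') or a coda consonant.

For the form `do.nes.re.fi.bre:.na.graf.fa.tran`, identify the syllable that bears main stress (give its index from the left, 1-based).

7

Weights: 7 graf H, 8 fa L, 9 tran H.
The penult (syllable 8, fa) is light, so stress falls on the antepenult (syllable 7, graf).
Primary stress: syllable 7 → do.nes.re.fi.bre:.na.ˈgraf.fa.tran.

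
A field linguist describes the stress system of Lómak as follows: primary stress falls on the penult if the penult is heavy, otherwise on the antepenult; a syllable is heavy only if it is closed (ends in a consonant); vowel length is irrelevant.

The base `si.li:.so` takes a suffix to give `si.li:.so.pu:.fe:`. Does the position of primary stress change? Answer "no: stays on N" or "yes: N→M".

Base `si.li:.so` (3 syllables):
  Weights: 1 si L, 2 li: L, 3 so L.
  The penult (syllable 2, li:) is light, so stress falls on the antepenult (syllable 1, si).
  → primary stress on syllable 1.
Suffixed `si.li:.so.pu:.fe:` (5 syllables):
  Weights: 3 so L, 4 pu: L, 5 fe: L.
  The penult (syllable 4, pu:) is light, so stress falls on the antepenult (syllable 3, so).
  → primary stress on syllable 3.

yes: 1→3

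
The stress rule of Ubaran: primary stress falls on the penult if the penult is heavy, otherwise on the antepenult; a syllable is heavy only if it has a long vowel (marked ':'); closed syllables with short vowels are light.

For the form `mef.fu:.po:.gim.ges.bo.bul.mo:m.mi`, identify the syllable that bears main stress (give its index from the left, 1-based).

8

Weights: 7 bul L, 8 mo:m H, 9 mi L.
The penult (syllable 8, mo:m) is heavy, so it takes stress.
Primary stress: syllable 8 → mef.fu:.po:.gim.ges.bo.bul.ˈmo:m.mi.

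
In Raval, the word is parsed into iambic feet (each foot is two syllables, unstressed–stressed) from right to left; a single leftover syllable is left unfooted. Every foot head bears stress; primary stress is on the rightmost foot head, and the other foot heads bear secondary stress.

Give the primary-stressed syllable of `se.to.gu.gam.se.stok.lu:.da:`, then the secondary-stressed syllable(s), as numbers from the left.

primary 8, secondary 2, 4, 6

Parse right to left into iambic (σˈσ) feet: (se.ˈto) (gu.ˈgam) (se.ˈstok) (lu:.ˈda:).
Foot heads (stressed positions): 2, 4, 6, 8.
End Rule Rightmost: primary stress on the rightmost head = syllable 8.
Secondary stress on 2, 4, 6: se.ˌto.gu.ˌgam.se.ˌstok.lu:.ˈda:.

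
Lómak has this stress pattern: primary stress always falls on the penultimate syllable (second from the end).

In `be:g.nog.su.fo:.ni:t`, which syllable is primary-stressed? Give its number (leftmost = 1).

The word has 5 syllables; the penultimate syllable (second from the end) is syllable 4 (fo:).
Primary stress: syllable 4 → be:g.nog.su.ˈfo:.ni:t.

4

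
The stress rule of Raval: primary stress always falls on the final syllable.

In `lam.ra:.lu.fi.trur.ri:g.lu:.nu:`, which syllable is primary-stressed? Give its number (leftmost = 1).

8

The word has 8 syllables; the final syllable is syllable 8 (nu:).
Primary stress: syllable 8 → lam.ra:.lu.fi.trur.ri:g.lu:.ˈnu:.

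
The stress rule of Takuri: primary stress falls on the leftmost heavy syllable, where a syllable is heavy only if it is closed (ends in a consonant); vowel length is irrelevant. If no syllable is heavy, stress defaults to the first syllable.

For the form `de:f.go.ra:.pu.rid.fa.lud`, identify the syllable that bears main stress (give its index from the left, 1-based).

1

Weights: 1 de:f H, 2 go L, 3 ra: L, 4 pu L, 5 rid H, 6 fa L, 7 lud H.
Heavy syllables in the domain: 1, 5, 7. The leftmost is syllable 1 (de:f).
Primary stress: syllable 1 → ˈde:f.go.ra:.pu.rid.fa.lud.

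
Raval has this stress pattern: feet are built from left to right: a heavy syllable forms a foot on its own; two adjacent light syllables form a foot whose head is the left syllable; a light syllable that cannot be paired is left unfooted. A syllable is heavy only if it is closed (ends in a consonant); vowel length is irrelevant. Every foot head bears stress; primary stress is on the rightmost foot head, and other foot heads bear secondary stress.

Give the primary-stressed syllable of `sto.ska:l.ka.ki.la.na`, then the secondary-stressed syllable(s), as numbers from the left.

Weights: 1 sto L, 2 ska:l H, 3 ka L, 4 ki L, 5 la L, 6 na L.
Parse left to right (heavy = foot alone; LL = one foot; stranded L unfooted): sto (ˈska:l) (ˈka.ki) (ˈla.na).
Foot heads: 2, 3, 5.
Primary stress on the rightmost head = syllable 5.
Secondary stress on 2, 3: sto.ˌska:l.ˌka.ki.ˈla.na.

primary 5, secondary 2, 3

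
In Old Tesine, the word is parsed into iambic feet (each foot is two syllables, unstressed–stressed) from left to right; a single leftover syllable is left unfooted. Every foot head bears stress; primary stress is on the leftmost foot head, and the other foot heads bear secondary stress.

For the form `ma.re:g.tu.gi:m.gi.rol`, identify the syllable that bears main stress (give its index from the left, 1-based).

2

Parse left to right into iambic (σˈσ) feet: (ma.ˈre:g) (tu.ˈgi:m) (gi.ˈrol).
Foot heads (stressed positions): 2, 4, 6.
End Rule Leftmost: primary stress on the leftmost head = syllable 2.
Primary stress: syllable 2 → ma.ˈre:g.tu.gi:m.gi.rol.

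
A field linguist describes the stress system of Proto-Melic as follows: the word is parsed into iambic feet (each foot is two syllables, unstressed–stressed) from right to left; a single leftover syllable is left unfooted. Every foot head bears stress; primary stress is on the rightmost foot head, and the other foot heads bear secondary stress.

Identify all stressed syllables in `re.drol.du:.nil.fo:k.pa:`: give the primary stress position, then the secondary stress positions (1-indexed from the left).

primary 6, secondary 2, 4

Parse right to left into iambic (σˈσ) feet: (re.ˈdrol) (du:.ˈnil) (fo:k.ˈpa:).
Foot heads (stressed positions): 2, 4, 6.
End Rule Rightmost: primary stress on the rightmost head = syllable 6.
Secondary stress on 2, 4: re.ˌdrol.du:.ˌnil.fo:k.ˈpa:.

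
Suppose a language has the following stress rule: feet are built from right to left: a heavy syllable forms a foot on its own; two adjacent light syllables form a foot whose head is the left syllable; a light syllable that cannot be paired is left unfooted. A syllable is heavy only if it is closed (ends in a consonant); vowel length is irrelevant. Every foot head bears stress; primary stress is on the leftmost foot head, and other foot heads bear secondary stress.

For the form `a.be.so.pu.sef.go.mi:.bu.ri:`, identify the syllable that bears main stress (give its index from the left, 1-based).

Weights: 1 a L, 2 be L, 3 so L, 4 pu L, 5 sef H, 6 go L, 7 mi: L, 8 bu L, 9 ri: L.
Parse right to left (heavy = foot alone; LL = one foot; stranded L unfooted): (ˈa.be) (ˈso.pu) (ˈsef) (ˈgo.mi:) (ˈbu.ri:).
Foot heads: 1, 3, 5, 6, 8.
Primary stress on the leftmost head = syllable 1.
Primary stress: syllable 1 → ˈa.be.so.pu.sef.go.mi:.bu.ri:.

1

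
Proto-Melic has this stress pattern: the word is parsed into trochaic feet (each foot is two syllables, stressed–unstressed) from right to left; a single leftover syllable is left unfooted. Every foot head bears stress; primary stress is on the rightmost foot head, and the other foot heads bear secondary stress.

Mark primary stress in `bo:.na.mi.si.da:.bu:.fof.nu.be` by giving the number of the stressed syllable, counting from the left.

8

Parse right to left into trochaic (ˈσσ) feet: bo: (ˈna.mi) (ˈsi.da:) (ˈbu:.fof) (ˈnu.be). Syllable 1 is left unfooted.
Foot heads (stressed positions): 2, 4, 6, 8.
End Rule Rightmost: primary stress on the rightmost head = syllable 8.
Primary stress: syllable 8 → bo:.na.mi.si.da:.bu:.fof.ˈnu.be.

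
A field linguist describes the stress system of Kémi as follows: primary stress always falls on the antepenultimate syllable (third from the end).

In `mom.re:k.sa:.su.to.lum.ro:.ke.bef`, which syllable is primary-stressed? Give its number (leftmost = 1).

7

The word has 9 syllables; the antepenultimate syllable (third from the end) is syllable 7 (ro:).
Primary stress: syllable 7 → mom.re:k.sa:.su.to.lum.ˈro:.ke.bef.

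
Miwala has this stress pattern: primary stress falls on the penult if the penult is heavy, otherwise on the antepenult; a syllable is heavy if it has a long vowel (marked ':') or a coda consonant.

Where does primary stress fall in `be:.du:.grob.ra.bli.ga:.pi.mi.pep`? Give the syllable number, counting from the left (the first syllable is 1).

7

Weights: 7 pi L, 8 mi L, 9 pep H.
The penult (syllable 8, mi) is light, so stress falls on the antepenult (syllable 7, pi).
Primary stress: syllable 7 → be:.du:.grob.ra.bli.ga:.ˈpi.mi.pep.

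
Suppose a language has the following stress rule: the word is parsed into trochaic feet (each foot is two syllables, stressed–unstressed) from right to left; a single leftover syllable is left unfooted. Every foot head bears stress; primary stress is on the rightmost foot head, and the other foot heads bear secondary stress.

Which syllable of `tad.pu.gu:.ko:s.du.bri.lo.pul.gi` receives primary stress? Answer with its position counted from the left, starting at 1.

Parse right to left into trochaic (ˈσσ) feet: tad (ˈpu.gu:) (ˈko:s.du) (ˈbri.lo) (ˈpul.gi). Syllable 1 is left unfooted.
Foot heads (stressed positions): 2, 4, 6, 8.
End Rule Rightmost: primary stress on the rightmost head = syllable 8.
Primary stress: syllable 8 → tad.pu.gu:.ko:s.du.bri.lo.ˈpul.gi.

8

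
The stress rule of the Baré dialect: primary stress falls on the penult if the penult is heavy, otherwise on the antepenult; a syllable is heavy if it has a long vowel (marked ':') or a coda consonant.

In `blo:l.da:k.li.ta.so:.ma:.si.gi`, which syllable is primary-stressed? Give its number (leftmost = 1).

6

Weights: 6 ma: H, 7 si L, 8 gi L.
The penult (syllable 7, si) is light, so stress falls on the antepenult (syllable 6, ma:).
Primary stress: syllable 6 → blo:l.da:k.li.ta.so:.ˈma:.si.gi.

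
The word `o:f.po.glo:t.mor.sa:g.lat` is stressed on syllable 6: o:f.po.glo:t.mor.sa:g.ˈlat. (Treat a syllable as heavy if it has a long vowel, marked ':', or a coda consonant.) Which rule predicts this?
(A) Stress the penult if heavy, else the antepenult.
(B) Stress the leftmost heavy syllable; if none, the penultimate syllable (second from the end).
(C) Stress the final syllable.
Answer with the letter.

C

Rule A → syllable 5 (observed: 6).
Rule B → syllable 1 (observed: 6).
Rule C → syllable 6 ✓.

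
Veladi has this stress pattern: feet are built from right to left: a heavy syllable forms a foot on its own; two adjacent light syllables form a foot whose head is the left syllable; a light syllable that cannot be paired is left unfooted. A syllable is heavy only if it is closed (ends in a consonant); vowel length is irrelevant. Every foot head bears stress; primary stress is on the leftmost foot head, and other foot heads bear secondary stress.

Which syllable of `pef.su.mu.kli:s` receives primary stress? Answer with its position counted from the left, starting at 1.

1

Weights: 1 pef H, 2 su L, 3 mu L, 4 kli:s H.
Parse right to left (heavy = foot alone; LL = one foot; stranded L unfooted): (ˈpef) (ˈsu.mu) (ˈkli:s).
Foot heads: 1, 2, 4.
Primary stress on the leftmost head = syllable 1.
Primary stress: syllable 1 → ˈpef.su.mu.kli:s.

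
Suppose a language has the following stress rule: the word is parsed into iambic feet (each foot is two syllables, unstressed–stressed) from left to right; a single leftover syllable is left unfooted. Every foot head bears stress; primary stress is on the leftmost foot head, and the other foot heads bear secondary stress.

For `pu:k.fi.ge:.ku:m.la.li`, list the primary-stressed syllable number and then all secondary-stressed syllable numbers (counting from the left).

Parse left to right into iambic (σˈσ) feet: (pu:k.ˈfi) (ge:.ˈku:m) (la.ˈli).
Foot heads (stressed positions): 2, 4, 6.
End Rule Leftmost: primary stress on the leftmost head = syllable 2.
Secondary stress on 4, 6: pu:k.ˈfi.ge:.ˌku:m.la.ˌli.

primary 2, secondary 4, 6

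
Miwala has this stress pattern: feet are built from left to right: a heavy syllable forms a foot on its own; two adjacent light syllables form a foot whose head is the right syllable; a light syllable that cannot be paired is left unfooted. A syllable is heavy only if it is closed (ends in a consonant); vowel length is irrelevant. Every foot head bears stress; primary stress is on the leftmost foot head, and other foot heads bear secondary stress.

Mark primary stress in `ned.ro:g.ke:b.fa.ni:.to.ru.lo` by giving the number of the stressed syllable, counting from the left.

1

Weights: 1 ned H, 2 ro:g H, 3 ke:b H, 4 fa L, 5 ni: L, 6 to L, 7 ru L, 8 lo L.
Parse left to right (heavy = foot alone; LL = one foot; stranded L unfooted): (ˈned) (ˈro:g) (ˈke:b) (fa.ˈni:) (to.ˈru) lo.
Foot heads: 1, 2, 3, 5, 7.
Primary stress on the leftmost head = syllable 1.
Primary stress: syllable 1 → ˈned.ro:g.ke:b.fa.ni:.to.ru.lo.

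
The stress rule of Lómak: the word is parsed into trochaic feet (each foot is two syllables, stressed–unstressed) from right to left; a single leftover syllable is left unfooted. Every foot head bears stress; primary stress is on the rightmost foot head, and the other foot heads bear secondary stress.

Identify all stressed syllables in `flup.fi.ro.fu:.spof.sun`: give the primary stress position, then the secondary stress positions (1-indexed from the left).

Parse right to left into trochaic (ˈσσ) feet: (ˈflup.fi) (ˈro.fu:) (ˈspof.sun).
Foot heads (stressed positions): 1, 3, 5.
End Rule Rightmost: primary stress on the rightmost head = syllable 5.
Secondary stress on 1, 3: ˌflup.fi.ˌro.fu:.ˈspof.sun.

primary 5, secondary 1, 3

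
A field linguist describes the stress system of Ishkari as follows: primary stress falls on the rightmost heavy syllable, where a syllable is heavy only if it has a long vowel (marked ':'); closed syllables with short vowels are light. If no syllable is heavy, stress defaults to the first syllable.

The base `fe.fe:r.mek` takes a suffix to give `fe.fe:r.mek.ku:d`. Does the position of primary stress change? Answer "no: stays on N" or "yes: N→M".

yes: 2→4

Base `fe.fe:r.mek` (3 syllables):
  Weights: 1 fe L, 2 fe:r H, 3 mek L.
  Heavy syllables in the domain: 2. The rightmost is syllable 2 (fe:r).
  → primary stress on syllable 2.
Suffixed `fe.fe:r.mek.ku:d` (4 syllables):
  Weights: 1 fe L, 2 fe:r H, 3 mek L, 4 ku:d H.
  Heavy syllables in the domain: 2, 4. The rightmost is syllable 4 (ku:d).
  → primary stress on syllable 4.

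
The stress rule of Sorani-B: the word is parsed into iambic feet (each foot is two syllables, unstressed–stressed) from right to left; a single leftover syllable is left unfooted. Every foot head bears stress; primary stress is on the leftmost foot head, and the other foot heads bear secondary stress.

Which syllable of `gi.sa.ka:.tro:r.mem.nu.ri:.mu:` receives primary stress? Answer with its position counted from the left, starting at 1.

Parse right to left into iambic (σˈσ) feet: (gi.ˈsa) (ka:.ˈtro:r) (mem.ˈnu) (ri:.ˈmu:).
Foot heads (stressed positions): 2, 4, 6, 8.
End Rule Leftmost: primary stress on the leftmost head = syllable 2.
Primary stress: syllable 2 → gi.ˈsa.ka:.tro:r.mem.nu.ri:.mu:.

2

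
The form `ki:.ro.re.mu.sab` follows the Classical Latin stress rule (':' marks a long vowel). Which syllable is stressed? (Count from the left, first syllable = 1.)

Classical Latin: stress the penult if heavy (long vowel or closed), else the antepenult.
Weights: 3 re L, 4 mu L, 5 sab H.
The penult (syllable 4, mu) is light, so stress falls on the antepenult (syllable 3, re).
Stress on syllable 3: ki:.ro.ˈre.mu.sab.

3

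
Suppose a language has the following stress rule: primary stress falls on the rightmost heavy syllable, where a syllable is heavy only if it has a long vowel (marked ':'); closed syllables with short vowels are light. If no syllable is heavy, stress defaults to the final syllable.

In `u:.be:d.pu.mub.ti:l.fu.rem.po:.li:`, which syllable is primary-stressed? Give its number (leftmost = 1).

9

Weights: 1 u: H, 2 be:d H, 3 pu L, 4 mub L, 5 ti:l H, 6 fu L, 7 rem L, 8 po: H, 9 li: H.
Heavy syllables in the domain: 1, 2, 5, 8, 9. The rightmost is syllable 9 (li:).
Primary stress: syllable 9 → u:.be:d.pu.mub.ti:l.fu.rem.po:.ˈli:.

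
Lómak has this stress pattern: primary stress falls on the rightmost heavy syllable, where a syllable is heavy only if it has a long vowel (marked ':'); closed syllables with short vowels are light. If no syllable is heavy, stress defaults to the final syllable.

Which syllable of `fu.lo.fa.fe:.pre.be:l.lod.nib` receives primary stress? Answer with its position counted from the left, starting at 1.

Weights: 1 fu L, 2 lo L, 3 fa L, 4 fe: H, 5 pre L, 6 be:l H, 7 lod L, 8 nib L.
Heavy syllables in the domain: 4, 6. The rightmost is syllable 6 (be:l).
Primary stress: syllable 6 → fu.lo.fa.fe:.pre.ˈbe:l.lod.nib.

6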